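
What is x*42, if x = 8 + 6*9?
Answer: 2604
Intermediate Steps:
x = 62 (x = 8 + 54 = 62)
x*42 = 62*42 = 2604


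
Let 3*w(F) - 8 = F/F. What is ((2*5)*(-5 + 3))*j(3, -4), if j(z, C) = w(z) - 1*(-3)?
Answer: -120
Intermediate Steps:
w(F) = 3 (w(F) = 8/3 + (F/F)/3 = 8/3 + (⅓)*1 = 8/3 + ⅓ = 3)
j(z, C) = 6 (j(z, C) = 3 - 1*(-3) = 3 + 3 = 6)
((2*5)*(-5 + 3))*j(3, -4) = ((2*5)*(-5 + 3))*6 = (10*(-2))*6 = -20*6 = -120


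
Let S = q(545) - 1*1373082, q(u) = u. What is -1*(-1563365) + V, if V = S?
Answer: 190828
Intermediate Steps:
S = -1372537 (S = 545 - 1*1373082 = 545 - 1373082 = -1372537)
V = -1372537
-1*(-1563365) + V = -1*(-1563365) - 1372537 = 1563365 - 1372537 = 190828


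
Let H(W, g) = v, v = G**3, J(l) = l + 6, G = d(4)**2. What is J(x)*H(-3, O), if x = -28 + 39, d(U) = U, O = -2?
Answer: 69632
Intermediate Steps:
x = 11
G = 16 (G = 4**2 = 16)
J(l) = 6 + l
v = 4096 (v = 16**3 = 4096)
H(W, g) = 4096
J(x)*H(-3, O) = (6 + 11)*4096 = 17*4096 = 69632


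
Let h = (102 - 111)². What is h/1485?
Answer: 3/55 ≈ 0.054545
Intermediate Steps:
h = 81 (h = (-9)² = 81)
h/1485 = 81/1485 = 81*(1/1485) = 3/55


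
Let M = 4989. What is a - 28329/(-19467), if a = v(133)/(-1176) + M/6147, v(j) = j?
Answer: 76363211/35455896 ≈ 2.1538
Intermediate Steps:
a = 26717/38248 (a = 133/(-1176) + 4989/6147 = 133*(-1/1176) + 4989*(1/6147) = -19/168 + 1663/2049 = 26717/38248 ≈ 0.69852)
a - 28329/(-19467) = 26717/38248 - 28329/(-19467) = 26717/38248 - 28329*(-1/19467) = 26717/38248 + 1349/927 = 76363211/35455896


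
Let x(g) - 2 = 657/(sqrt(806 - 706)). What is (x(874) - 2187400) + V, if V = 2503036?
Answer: 3157037/10 ≈ 3.1570e+5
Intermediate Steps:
x(g) = 677/10 (x(g) = 2 + 657/(sqrt(806 - 706)) = 2 + 657/(sqrt(100)) = 2 + 657/10 = 677/10)
(x(874) - 2187400) + V = (677/10 - 2187400) + 2503036 = -21873323/10 + 2503036 = 3157037/10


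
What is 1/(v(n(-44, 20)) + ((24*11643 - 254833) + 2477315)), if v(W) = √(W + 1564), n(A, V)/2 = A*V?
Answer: 1250957/3129786831796 - 7*I/3129786831796 ≈ 3.9969e-7 - 2.2366e-12*I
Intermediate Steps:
n(A, V) = 2*A*V (n(A, V) = 2*(A*V) = 2*A*V)
v(W) = √(1564 + W)
1/(v(n(-44, 20)) + ((24*11643 - 254833) + 2477315)) = 1/(√(1564 + 2*(-44)*20) + ((24*11643 - 254833) + 2477315)) = 1/(√(1564 - 1760) + ((279432 - 254833) + 2477315)) = 1/(√(-196) + (24599 + 2477315)) = 1/(14*I + 2501914) = 1/(2501914 + 14*I) = (2501914 - 14*I)/6259573663592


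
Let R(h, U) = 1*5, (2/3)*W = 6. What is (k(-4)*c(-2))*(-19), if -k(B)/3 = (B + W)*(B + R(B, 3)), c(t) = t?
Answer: -570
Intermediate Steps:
W = 9 (W = (3/2)*6 = 9)
R(h, U) = 5
k(B) = -3*(5 + B)*(9 + B) (k(B) = -3*(B + 9)*(B + 5) = -3*(9 + B)*(5 + B) = -3*(5 + B)*(9 + B))
(k(-4)*c(-2))*(-19) = ((-135 - 42*(-4) - 3*(-4)²)*(-2))*(-19) = ((-135 + 168 - 3*16)*(-2))*(-19) = ((-135 + 168 - 48)*(-2))*(-19) = -15*(-2)*(-19) = 30*(-19) = -570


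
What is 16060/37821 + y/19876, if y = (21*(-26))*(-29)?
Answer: 459033137/375865098 ≈ 1.2213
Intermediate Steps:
y = 15834 (y = -546*(-29) = 15834)
16060/37821 + y/19876 = 16060/37821 + 15834/19876 = 16060*(1/37821) + 15834*(1/19876) = 16060/37821 + 7917/9938 = 459033137/375865098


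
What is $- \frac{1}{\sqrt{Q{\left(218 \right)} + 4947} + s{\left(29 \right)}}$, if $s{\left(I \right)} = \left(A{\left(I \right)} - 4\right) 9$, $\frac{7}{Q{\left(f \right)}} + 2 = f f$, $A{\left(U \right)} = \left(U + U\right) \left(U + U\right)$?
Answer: $- \frac{1437065280}{43456618975859} + \frac{\sqrt{11172010707002}}{43456618975859} \approx -3.2992 \cdot 10^{-5}$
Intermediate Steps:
$A{\left(U \right)} = 4 U^{2}$ ($A{\left(U \right)} = 2 U 2 U = 4 U^{2}$)
$Q{\left(f \right)} = \frac{7}{-2 + f^{2}}$ ($Q{\left(f \right)} = \frac{7}{-2 + f f} = \frac{7}{-2 + f^{2}}$)
$s{\left(I \right)} = -36 + 36 I^{2}$ ($s{\left(I \right)} = \left(4 I^{2} - 4\right) 9 = \left(-4 + 4 I^{2}\right) 9 = -36 + 36 I^{2}$)
$- \frac{1}{\sqrt{Q{\left(218 \right)} + 4947} + s{\left(29 \right)}} = - \frac{1}{\sqrt{\frac{7}{-2 + 218^{2}} + 4947} - \left(36 - 36 \cdot 29^{2}\right)} = - \frac{1}{\sqrt{\frac{7}{-2 + 47524} + 4947} + \left(-36 + 36 \cdot 841\right)} = - \frac{1}{\sqrt{\frac{7}{47522} + 4947} + \left(-36 + 30276\right)} = - \frac{1}{\sqrt{7 \cdot \frac{1}{47522} + 4947} + 30240} = - \frac{1}{\sqrt{\frac{7}{47522} + 4947} + 30240} = - \frac{1}{\sqrt{\frac{235091341}{47522}} + 30240} = - \frac{1}{\frac{\sqrt{11172010707002}}{47522} + 30240} = - \frac{1}{30240 + \frac{\sqrt{11172010707002}}{47522}}$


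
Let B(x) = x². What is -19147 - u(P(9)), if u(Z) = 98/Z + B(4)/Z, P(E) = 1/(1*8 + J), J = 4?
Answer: -20515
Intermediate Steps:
P(E) = 1/12 (P(E) = 1/(1*8 + 4) = 1/(8 + 4) = 1/12)
u(Z) = 114/Z (u(Z) = 98/Z + 4²/Z = 98/Z + 16/Z = 114/Z)
-19147 - u(P(9)) = -19147 - 114/1/12 = -19147 - 114*12 = -19147 - 1*1368 = -19147 - 1368 = -20515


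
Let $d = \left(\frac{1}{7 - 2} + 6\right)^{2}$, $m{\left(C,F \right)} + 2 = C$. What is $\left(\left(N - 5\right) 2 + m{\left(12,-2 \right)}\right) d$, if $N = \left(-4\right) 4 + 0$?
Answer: $- \frac{30752}{25} \approx -1230.1$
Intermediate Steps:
$m{\left(C,F \right)} = -2 + C$
$N = -16$ ($N = -16 + 0 = -16$)
$d = \frac{961}{25}$ ($d = \left(\frac{1}{5} + 6\right)^{2} = \left(\frac{31}{5}\right)^{2} = \frac{961}{25} \approx 38.44$)
$\left(\left(N - 5\right) 2 + m{\left(12,-2 \right)}\right) d = \left(\left(-16 - 5\right) 2 + \left(-2 + 12\right)\right) \frac{961}{25} = \left(\left(-21\right) 2 + 10\right) \frac{961}{25} = \left(-42 + 10\right) \frac{961}{25} = \left(-32\right) \frac{961}{25} = - \frac{30752}{25}$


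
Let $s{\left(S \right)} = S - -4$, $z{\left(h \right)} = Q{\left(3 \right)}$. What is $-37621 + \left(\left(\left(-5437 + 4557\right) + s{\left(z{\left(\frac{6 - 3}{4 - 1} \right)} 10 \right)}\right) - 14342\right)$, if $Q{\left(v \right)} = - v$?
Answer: $-52869$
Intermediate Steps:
$z{\left(h \right)} = -3$ ($z{\left(h \right)} = \left(-1\right) 3 = -3$)
$s{\left(S \right)} = 4 + S$ ($s{\left(S \right)} = S + 4 = 4 + S$)
$-37621 + \left(\left(\left(-5437 + 4557\right) + s{\left(z{\left(\frac{6 - 3}{4 - 1} \right)} 10 \right)}\right) - 14342\right) = -37621 + \left(\left(\left(-5437 + 4557\right) + \left(4 - 30\right)\right) - 14342\right) = -37621 + \left(\left(-880 + \left(4 - 30\right)\right) - 14342\right) = -37621 - 15248 = -52869$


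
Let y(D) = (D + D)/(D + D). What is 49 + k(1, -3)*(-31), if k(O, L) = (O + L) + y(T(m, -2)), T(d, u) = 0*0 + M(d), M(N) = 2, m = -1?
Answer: 80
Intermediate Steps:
T(d, u) = 2 (T(d, u) = 0*0 + 2 = 0 + 2 = 2)
y(D) = 1 (y(D) = (2*D)/((2*D)) = (2*D)*(1/(2*D)) = 1)
k(O, L) = 1 + L + O (k(O, L) = (O + L) + 1 = (L + O) + 1 = 1 + L + O)
49 + k(1, -3)*(-31) = 49 + (1 - 3 + 1)*(-31) = 49 - 1*(-31) = 49 + 31 = 80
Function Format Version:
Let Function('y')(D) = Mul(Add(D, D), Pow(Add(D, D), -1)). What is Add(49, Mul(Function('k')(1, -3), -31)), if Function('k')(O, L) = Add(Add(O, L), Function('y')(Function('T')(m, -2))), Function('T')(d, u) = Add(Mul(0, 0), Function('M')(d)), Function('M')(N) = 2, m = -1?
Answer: 80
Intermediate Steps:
Function('T')(d, u) = 2 (Function('T')(d, u) = Add(Mul(0, 0), 2) = Add(0, 2) = 2)
Function('y')(D) = 1 (Function('y')(D) = Mul(Mul(2, D), Pow(Mul(2, D), -1)) = Mul(Mul(2, D), Mul(Rational(1, 2), Pow(D, -1))) = 1)
Function('k')(O, L) = Add(1, L, O) (Function('k')(O, L) = Add(Add(O, L), 1) = Add(Add(L, O), 1) = Add(1, L, O))
Add(49, Mul(Function('k')(1, -3), -31)) = Add(49, Mul(Add(1, -3, 1), -31)) = Add(49, Mul(-1, -31)) = Add(49, 31) = 80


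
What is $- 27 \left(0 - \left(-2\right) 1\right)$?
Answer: $-54$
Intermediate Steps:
$- 27 \left(0 - \left(-2\right) 1\right) = - 27 \left(0 - -2\right) = - 27 \left(0 + 2\right) = \left(-27\right) 2 = -54$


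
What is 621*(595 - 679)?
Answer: -52164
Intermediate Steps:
621*(595 - 679) = 621*(-84) = -52164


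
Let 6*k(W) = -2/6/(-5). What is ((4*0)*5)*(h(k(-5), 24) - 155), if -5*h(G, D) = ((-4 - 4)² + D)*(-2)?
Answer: 0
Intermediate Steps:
k(W) = 1/90 (k(W) = (-2/6/(-5))/6 = (-2*⅙*(-⅕))/6 = (-⅓*(-⅕))/6 = (⅙)*(1/15) = 1/90)
h(G, D) = 128/5 + 2*D/5 (h(G, D) = -((-4 - 4)² + D)*(-2)/5 = -((-8)² + D)*(-2)/5 = -(64 + D)*(-2)/5 = -(-128 - 2*D)/5 = 128/5 + 2*D/5)
((4*0)*5)*(h(k(-5), 24) - 155) = ((4*0)*5)*((128/5 + (⅖)*24) - 155) = (0*5)*((128/5 + 48/5) - 155) = 0*(176/5 - 155) = 0*(-599/5) = 0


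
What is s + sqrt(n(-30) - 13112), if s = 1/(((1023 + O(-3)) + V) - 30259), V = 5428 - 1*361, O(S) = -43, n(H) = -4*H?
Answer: -1/24212 + 8*I*sqrt(203) ≈ -4.1302e-5 + 113.98*I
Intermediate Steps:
V = 5067 (V = 5428 - 361 = 5067)
s = -1/24212 (s = 1/(((1023 - 43) + 5067) - 30259) = 1/((980 + 5067) - 30259) = 1/(6047 - 30259) = 1/(-24212) = -1/24212 ≈ -4.1302e-5)
s + sqrt(n(-30) - 13112) = -1/24212 + sqrt(-4*(-30) - 13112) = -1/24212 + sqrt(120 - 13112) = -1/24212 + sqrt(-12992) = -1/24212 + 8*I*sqrt(203)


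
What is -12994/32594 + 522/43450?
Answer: -136893808/354052325 ≈ -0.38665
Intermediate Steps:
-12994/32594 + 522/43450 = -12994*1/32594 + 522*(1/43450) = -6497/16297 + 261/21725 = -136893808/354052325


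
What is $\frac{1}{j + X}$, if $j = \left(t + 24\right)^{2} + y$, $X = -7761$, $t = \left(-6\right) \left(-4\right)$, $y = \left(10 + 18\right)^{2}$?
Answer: $- \frac{1}{4673} \approx -0.000214$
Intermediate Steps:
$y = 784$ ($y = 28^{2} = 784$)
$t = 24$
$j = 3088$ ($j = \left(24 + 24\right)^{2} + 784 = 48^{2} + 784 = 2304 + 784 = 3088$)
$\frac{1}{j + X} = \frac{1}{3088 - 7761} = \frac{1}{-4673} = - \frac{1}{4673}$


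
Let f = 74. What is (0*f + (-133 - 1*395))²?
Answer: 278784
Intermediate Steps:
(0*f + (-133 - 1*395))² = (0*74 + (-133 - 1*395))² = (0 + (-133 - 395))² = (0 - 528)² = (-528)² = 278784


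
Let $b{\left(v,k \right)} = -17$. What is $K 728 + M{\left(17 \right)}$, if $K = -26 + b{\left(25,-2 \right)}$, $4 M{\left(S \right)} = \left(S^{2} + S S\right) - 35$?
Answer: $- \frac{124673}{4} \approx -31168.0$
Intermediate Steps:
$M{\left(S \right)} = - \frac{35}{4} + \frac{S^{2}}{2}$ ($M{\left(S \right)} = \frac{\left(S^{2} + S S\right) - 35}{4} = \frac{\left(S^{2} + S^{2}\right) - 35}{4} = \frac{2 S^{2} - 35}{4} = \frac{-35 + 2 S^{2}}{4} = - \frac{35}{4} + \frac{S^{2}}{2}$)
$K = -43$ ($K = -26 - 17 = -43$)
$K 728 + M{\left(17 \right)} = \left(-43\right) 728 - \left(\frac{35}{4} - \frac{17^{2}}{2}\right) = -31304 + \left(- \frac{35}{4} + \frac{1}{2} \cdot 289\right) = -31304 + \left(- \frac{35}{4} + \frac{289}{2}\right) = -31304 + \frac{543}{4} = - \frac{124673}{4}$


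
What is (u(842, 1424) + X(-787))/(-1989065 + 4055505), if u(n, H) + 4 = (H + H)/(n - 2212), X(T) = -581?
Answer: -402149/1415511400 ≈ -0.00028410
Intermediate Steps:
u(n, H) = -4 + 2*H/(-2212 + n) (u(n, H) = -4 + (H + H)/(n - 2212) = -4 + (2*H)/(-2212 + n) = -4 + 2*H/(-2212 + n))
(u(842, 1424) + X(-787))/(-1989065 + 4055505) = (2*(4424 + 1424 - 2*842)/(-2212 + 842) - 581)/(-1989065 + 4055505) = (2*(4424 + 1424 - 1684)/(-1370) - 581)/2066440 = (2*(-1/1370)*4164 - 581)*(1/2066440) = (-4164/685 - 581)*(1/2066440) = -402149/685*1/2066440 = -402149/1415511400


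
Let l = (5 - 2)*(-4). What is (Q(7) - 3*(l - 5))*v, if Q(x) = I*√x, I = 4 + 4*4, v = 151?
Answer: 7701 + 3020*√7 ≈ 15691.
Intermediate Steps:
l = -12 (l = 3*(-4) = -12)
I = 20 (I = 4 + 16 = 20)
Q(x) = 20*√x
(Q(7) - 3*(l - 5))*v = (20*√7 - 3*(-12 - 5))*151 = (20*√7 - 3*(-17))*151 = (20*√7 + 51)*151 = (51 + 20*√7)*151 = 7701 + 3020*√7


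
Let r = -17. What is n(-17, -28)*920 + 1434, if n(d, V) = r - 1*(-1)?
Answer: -13286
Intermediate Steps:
n(d, V) = -16 (n(d, V) = -17 - 1*(-1) = -17 + 1 = -16)
n(-17, -28)*920 + 1434 = -16*920 + 1434 = -14720 + 1434 = -13286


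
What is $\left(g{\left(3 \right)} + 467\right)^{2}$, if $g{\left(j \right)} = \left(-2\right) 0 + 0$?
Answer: $218089$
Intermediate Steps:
$g{\left(j \right)} = 0$ ($g{\left(j \right)} = 0 + 0 = 0$)
$\left(g{\left(3 \right)} + 467\right)^{2} = \left(0 + 467\right)^{2} = 467^{2} = 218089$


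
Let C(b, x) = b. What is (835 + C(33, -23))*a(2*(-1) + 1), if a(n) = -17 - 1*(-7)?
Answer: -8680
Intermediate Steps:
a(n) = -10 (a(n) = -17 + 7 = -10)
(835 + C(33, -23))*a(2*(-1) + 1) = (835 + 33)*(-10) = 868*(-10) = -8680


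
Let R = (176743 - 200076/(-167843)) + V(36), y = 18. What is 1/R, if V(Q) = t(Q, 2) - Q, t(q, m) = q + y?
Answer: 167843/29668296599 ≈ 5.6573e-6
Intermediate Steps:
t(q, m) = 18 + q (t(q, m) = q + 18 = 18 + q)
V(Q) = 18 (V(Q) = (18 + Q) - Q = 18)
R = 29668296599/167843 (R = (176743 - 200076/(-167843)) + 18 = (176743 - 200076*(-1)/167843) + 18 = (176743 - 1*(-200076/167843)) + 18 = (176743 + 200076/167843) + 18 = 29665275425/167843 + 18 = 29668296599/167843 ≈ 1.7676e+5)
1/R = 1/(29668296599/167843) = 167843/29668296599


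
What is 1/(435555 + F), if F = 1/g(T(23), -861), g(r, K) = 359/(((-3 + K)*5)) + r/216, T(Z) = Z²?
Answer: 3407/1483937325 ≈ 2.2959e-6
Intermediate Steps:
g(r, K) = 359/(-15 + 5*K) + r/216 (g(r, K) = 359/(-15 + 5*K) + r*(1/216) = 359/(-15 + 5*K) + r/216)
F = 1440/3407 (F = 1/((77544 - 15*23² + 5*(-861)*23²)/(1080*(-3 - 861))) = 1/((1/1080)*(77544 - 15*529 + 5*(-861)*529)/(-864)) = 1/((1/1080)*(-1/864)*(77544 - 7935 - 2277345)) = 1/((1/1080)*(-1/864)*(-2207736)) = 1/(3407/1440) = 1440/3407 ≈ 0.42266)
1/(435555 + F) = 1/(435555 + 1440/3407) = 1/(1483937325/3407) = 3407/1483937325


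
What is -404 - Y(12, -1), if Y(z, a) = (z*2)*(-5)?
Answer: -284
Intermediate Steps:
Y(z, a) = -10*z (Y(z, a) = (2*z)*(-5) = -10*z)
-404 - Y(12, -1) = -404 - (-10)*12 = -404 - 1*(-120) = -404 + 120 = -284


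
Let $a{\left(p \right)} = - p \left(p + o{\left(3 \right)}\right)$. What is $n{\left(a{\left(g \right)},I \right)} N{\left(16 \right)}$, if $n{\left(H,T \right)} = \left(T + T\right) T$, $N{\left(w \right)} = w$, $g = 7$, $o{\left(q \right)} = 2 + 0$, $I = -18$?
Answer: $10368$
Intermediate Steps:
$o{\left(q \right)} = 2$
$a{\left(p \right)} = - p \left(2 + p\right)$ ($a{\left(p \right)} = - p \left(p + 2\right) = - p \left(2 + p\right)$)
$n{\left(H,T \right)} = 2 T^{2}$ ($n{\left(H,T \right)} = 2 T T = 2 T^{2}$)
$n{\left(a{\left(g \right)},I \right)} N{\left(16 \right)} = 2 \left(-18\right)^{2} \cdot 16 = 2 \cdot 324 \cdot 16 = 648 \cdot 16 = 10368$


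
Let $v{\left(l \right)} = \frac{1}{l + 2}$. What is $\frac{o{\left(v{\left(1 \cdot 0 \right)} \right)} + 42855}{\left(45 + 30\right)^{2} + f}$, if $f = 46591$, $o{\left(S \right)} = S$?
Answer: $\frac{85711}{104432} \approx 0.82073$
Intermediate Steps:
$v{\left(l \right)} = \frac{1}{2 + l}$
$\frac{o{\left(v{\left(1 \cdot 0 \right)} \right)} + 42855}{\left(45 + 30\right)^{2} + f} = \frac{\frac{1}{2 + 1 \cdot 0} + 42855}{\left(45 + 30\right)^{2} + 46591} = \frac{\frac{1}{2 + 0} + 42855}{75^{2} + 46591} = \frac{\frac{1}{2} + 42855}{5625 + 46591} = \frac{\frac{1}{2} + 42855}{52216} = \frac{85711}{2} \cdot \frac{1}{52216} = \frac{85711}{104432}$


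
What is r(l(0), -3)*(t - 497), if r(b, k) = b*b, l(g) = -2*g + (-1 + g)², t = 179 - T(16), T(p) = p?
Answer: -334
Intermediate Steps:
t = 163 (t = 179 - 1*16 = 179 - 16 = 163)
l(g) = (-1 + g)² - 2*g
r(b, k) = b²
r(l(0), -3)*(t - 497) = ((-1 + 0)² - 2*0)²*(163 - 497) = ((-1)² + 0)²*(-334) = (1 + 0)²*(-334) = 1²*(-334) = 1*(-334) = -334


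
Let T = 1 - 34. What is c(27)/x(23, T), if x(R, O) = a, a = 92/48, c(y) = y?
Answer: 324/23 ≈ 14.087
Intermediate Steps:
T = -33
a = 23/12 (a = 92*(1/48) = 23/12 ≈ 1.9167)
x(R, O) = 23/12
c(27)/x(23, T) = 27/(23/12) = 27*(12/23) = 324/23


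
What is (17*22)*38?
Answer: 14212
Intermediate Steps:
(17*22)*38 = 374*38 = 14212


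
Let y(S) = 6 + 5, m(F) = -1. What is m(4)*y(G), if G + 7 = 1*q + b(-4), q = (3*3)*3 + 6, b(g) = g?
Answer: -11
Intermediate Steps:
q = 33 (q = 9*3 + 6 = 27 + 6 = 33)
G = 22 (G = -7 + (1*33 - 4) = -7 + (33 - 4) = -7 + 29 = 22)
y(S) = 11
m(4)*y(G) = -1*11 = -11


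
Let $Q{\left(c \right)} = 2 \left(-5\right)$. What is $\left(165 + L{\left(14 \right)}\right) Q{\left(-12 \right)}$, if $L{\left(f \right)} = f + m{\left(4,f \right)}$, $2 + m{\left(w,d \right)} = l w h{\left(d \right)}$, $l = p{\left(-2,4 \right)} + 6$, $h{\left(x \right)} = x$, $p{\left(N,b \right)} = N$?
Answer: $-4010$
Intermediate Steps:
$l = 4$ ($l = -2 + 6 = 4$)
$Q{\left(c \right)} = -10$
$m{\left(w,d \right)} = -2 + 4 d w$ ($m{\left(w,d \right)} = -2 + 4 w d = -2 + 4 d w$)
$L{\left(f \right)} = -2 + 17 f$ ($L{\left(f \right)} = f + \left(-2 + 4 f 4\right) = f + \left(-2 + 16 f\right) = -2 + 17 f$)
$\left(165 + L{\left(14 \right)}\right) Q{\left(-12 \right)} = \left(165 + \left(-2 + 17 \cdot 14\right)\right) \left(-10\right) = \left(165 + \left(-2 + 238\right)\right) \left(-10\right) = \left(165 + 236\right) \left(-10\right) = 401 \left(-10\right) = -4010$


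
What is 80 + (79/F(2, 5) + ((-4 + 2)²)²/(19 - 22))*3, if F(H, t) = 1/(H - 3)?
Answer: -173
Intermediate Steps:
F(H, t) = 1/(-3 + H)
80 + (79/F(2, 5) + ((-4 + 2)²)²/(19 - 22))*3 = 80 + (79/(1/(-3 + 2)) + ((-4 + 2)²)²/(19 - 22))*3 = 80 + (79/(1/(-1)) + ((-2)²)²/(-3))*3 = 80 + (79/(-1) + 4²*(-⅓))*3 = 80 + (79*(-1) + 16*(-⅓))*3 = 80 + (-79 - 16/3)*3 = 80 - 253/3*3 = 80 - 253 = -173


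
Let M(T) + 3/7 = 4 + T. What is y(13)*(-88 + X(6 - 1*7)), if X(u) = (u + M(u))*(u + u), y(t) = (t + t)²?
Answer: -431288/7 ≈ -61613.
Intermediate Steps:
y(t) = 4*t² (y(t) = (2*t)² = 4*t²)
M(T) = 25/7 + T (M(T) = -3/7 + (4 + T) = 25/7 + T)
X(u) = 2*u*(25/7 + 2*u) (X(u) = (u + (25/7 + u))*(u + u) = (25/7 + 2*u)*(2*u) = 2*u*(25/7 + 2*u))
y(13)*(-88 + X(6 - 1*7)) = (4*13²)*(-88 + 2*(6 - 1*7)*(25 + 14*(6 - 1*7))/7) = (4*169)*(-88 + 2*(6 - 7)*(25 + 14*(6 - 7))/7) = 676*(-88 + (2/7)*(-1)*(25 + 14*(-1))) = 676*(-88 + (2/7)*(-1)*(25 - 14)) = 676*(-88 + (2/7)*(-1)*11) = 676*(-88 - 22/7) = 676*(-638/7) = -431288/7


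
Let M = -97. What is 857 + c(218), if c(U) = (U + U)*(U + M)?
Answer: 53613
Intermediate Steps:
c(U) = 2*U*(-97 + U) (c(U) = (U + U)*(U - 97) = (2*U)*(-97 + U) = 2*U*(-97 + U))
857 + c(218) = 857 + 2*218*(-97 + 218) = 857 + 2*218*121 = 857 + 52756 = 53613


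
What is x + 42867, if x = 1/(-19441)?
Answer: 833377346/19441 ≈ 42867.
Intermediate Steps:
x = -1/19441 ≈ -5.1438e-5
x + 42867 = -1/19441 + 42867 = 833377346/19441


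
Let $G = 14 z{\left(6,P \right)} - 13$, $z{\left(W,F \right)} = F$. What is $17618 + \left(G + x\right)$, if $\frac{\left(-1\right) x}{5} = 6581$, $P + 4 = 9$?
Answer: $-15230$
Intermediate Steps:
$P = 5$ ($P = -4 + 9 = 5$)
$G = 57$ ($G = 14 \cdot 5 - 13 = 70 - 13 = 57$)
$x = -32905$ ($x = \left(-5\right) 6581 = -32905$)
$17618 + \left(G + x\right) = 17618 + \left(57 - 32905\right) = 17618 - 32848 = -15230$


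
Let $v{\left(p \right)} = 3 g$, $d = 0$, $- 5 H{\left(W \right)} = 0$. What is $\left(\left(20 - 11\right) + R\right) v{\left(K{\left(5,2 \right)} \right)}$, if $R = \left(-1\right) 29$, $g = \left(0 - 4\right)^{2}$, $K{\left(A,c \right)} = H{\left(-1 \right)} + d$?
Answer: $-960$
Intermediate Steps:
$H{\left(W \right)} = 0$ ($H{\left(W \right)} = \left(- \frac{1}{5}\right) 0 = 0$)
$K{\left(A,c \right)} = 0$ ($K{\left(A,c \right)} = 0 + 0 = 0$)
$g = 16$ ($g = \left(-4\right)^{2} = 16$)
$v{\left(p \right)} = 48$ ($v{\left(p \right)} = 3 \cdot 16 = 48$)
$R = -29$
$\left(\left(20 - 11\right) + R\right) v{\left(K{\left(5,2 \right)} \right)} = \left(\left(20 - 11\right) - 29\right) 48 = \left(9 - 29\right) 48 = \left(-20\right) 48 = -960$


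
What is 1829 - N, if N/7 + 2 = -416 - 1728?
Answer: 16851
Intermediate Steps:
N = -15022 (N = -14 + 7*(-416 - 1728) = -14 + 7*(-2144) = -14 - 15008 = -15022)
1829 - N = 1829 - 1*(-15022) = 1829 + 15022 = 16851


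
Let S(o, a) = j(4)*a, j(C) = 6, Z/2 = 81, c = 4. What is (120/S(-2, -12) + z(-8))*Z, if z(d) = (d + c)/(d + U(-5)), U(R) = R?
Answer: -2862/13 ≈ -220.15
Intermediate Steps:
Z = 162 (Z = 2*81 = 162)
z(d) = (4 + d)/(-5 + d) (z(d) = (d + 4)/(d - 5) = (4 + d)/(-5 + d))
S(o, a) = 6*a
(120/S(-2, -12) + z(-8))*Z = (120/((6*(-12))) + (4 - 8)/(-5 - 8))*162 = (120/(-72) - 4/(-13))*162 = (120*(-1/72) - 1/13*(-4))*162 = (-5/3 + 4/13)*162 = -53/39*162 = -2862/13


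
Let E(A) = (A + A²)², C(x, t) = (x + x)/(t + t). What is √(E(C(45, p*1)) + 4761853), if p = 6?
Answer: 289*√913/4 ≈ 2183.1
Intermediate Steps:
C(x, t) = x/t (C(x, t) = (2*x)/((2*t)) = (2*x)*(1/(2*t)) = x/t)
√(E(C(45, p*1)) + 4761853) = √((45/((6*1)))²*(1 + 45/((6*1)))² + 4761853) = √((45/6)²*(1 + 45/6)² + 4761853) = √((45*(⅙))²*(1 + 45*(⅙))² + 4761853) = √((15/2)²*(1 + 15/2)² + 4761853) = √(225*(17/2)²/4 + 4761853) = √((225/4)*(289/4) + 4761853) = √(65025/16 + 4761853) = √(76254673/16) = 289*√913/4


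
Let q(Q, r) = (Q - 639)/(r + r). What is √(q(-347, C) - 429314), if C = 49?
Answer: 3*I*√2337431/7 ≈ 655.23*I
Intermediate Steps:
q(Q, r) = (-639 + Q)/(2*r) (q(Q, r) = (-639 + Q)/((2*r)) = (-639 + Q)*(1/(2*r)) = (-639 + Q)/(2*r))
√(q(-347, C) - 429314) = √((½)*(-639 - 347)/49 - 429314) = √((½)*(1/49)*(-986) - 429314) = √(-493/49 - 429314) = √(-21036879/49) = 3*I*√2337431/7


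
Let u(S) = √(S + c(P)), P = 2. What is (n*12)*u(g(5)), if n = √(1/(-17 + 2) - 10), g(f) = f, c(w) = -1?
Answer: 8*I*√2265/5 ≈ 76.147*I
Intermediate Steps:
u(S) = √(-1 + S) (u(S) = √(S - 1) = √(-1 + S))
n = I*√2265/15 (n = √(1/(-15) - 10) = √(-1/15 - 10) = √(-151/15) = I*√2265/15 ≈ 3.1728*I)
(n*12)*u(g(5)) = ((I*√2265/15)*12)*√(-1 + 5) = (4*I*√2265/5)*√4 = (4*I*√2265/5)*2 = 8*I*√2265/5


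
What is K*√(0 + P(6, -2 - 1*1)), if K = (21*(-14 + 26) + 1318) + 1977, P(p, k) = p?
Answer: 3547*√6 ≈ 8688.3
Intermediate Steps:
K = 3547 (K = (21*12 + 1318) + 1977 = (252 + 1318) + 1977 = 1570 + 1977 = 3547)
K*√(0 + P(6, -2 - 1*1)) = 3547*√(0 + 6) = 3547*√6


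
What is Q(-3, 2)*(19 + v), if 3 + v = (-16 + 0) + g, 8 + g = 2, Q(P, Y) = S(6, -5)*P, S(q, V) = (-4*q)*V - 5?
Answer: 2070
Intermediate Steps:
S(q, V) = -5 - 4*V*q (S(q, V) = -4*V*q - 5 = -5 - 4*V*q)
Q(P, Y) = 115*P (Q(P, Y) = (-5 - 4*(-5)*6)*P = (-5 + 120)*P = 115*P)
g = -6 (g = -8 + 2 = -6)
v = -25 (v = -3 + ((-16 + 0) - 6) = -3 + (-16 - 6) = -3 - 22 = -25)
Q(-3, 2)*(19 + v) = (115*(-3))*(19 - 25) = -345*(-6) = 2070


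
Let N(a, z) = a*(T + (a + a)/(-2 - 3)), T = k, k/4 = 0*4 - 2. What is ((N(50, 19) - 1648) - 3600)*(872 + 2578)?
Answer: -22935600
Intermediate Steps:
k = -8 (k = 4*(0*4 - 2) = 4*(0 - 2) = 4*(-2) = -8)
T = -8
N(a, z) = a*(-8 - 2*a/5) (N(a, z) = a*(-8 + (a + a)/(-2 - 3)) = a*(-8 + (2*a)/(-5)) = a*(-8 + (2*a)*(-⅕)) = a*(-8 - 2*a/5))
((N(50, 19) - 1648) - 3600)*(872 + 2578) = ((-⅖*50*(20 + 50) - 1648) - 3600)*(872 + 2578) = ((-⅖*50*70 - 1648) - 3600)*3450 = ((-1400 - 1648) - 3600)*3450 = (-3048 - 3600)*3450 = -6648*3450 = -22935600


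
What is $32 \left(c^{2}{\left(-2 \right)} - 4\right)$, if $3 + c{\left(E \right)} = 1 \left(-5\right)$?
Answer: $1920$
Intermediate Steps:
$c{\left(E \right)} = -8$ ($c{\left(E \right)} = -3 + 1 \left(-5\right) = -3 - 5 = -8$)
$32 \left(c^{2}{\left(-2 \right)} - 4\right) = 32 \left(\left(-8\right)^{2} - 4\right) = 32 \left(64 - 4\right) = 32 \cdot 60 = 1920$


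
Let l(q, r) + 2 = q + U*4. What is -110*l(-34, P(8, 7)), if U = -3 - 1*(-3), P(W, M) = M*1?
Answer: 3960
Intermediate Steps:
P(W, M) = M
U = 0 (U = -3 + 3 = 0)
l(q, r) = -2 + q (l(q, r) = -2 + (q + 0*4) = -2 + (q + 0) = -2 + q)
-110*l(-34, P(8, 7)) = -110*(-2 - 34) = -110*(-36) = 3960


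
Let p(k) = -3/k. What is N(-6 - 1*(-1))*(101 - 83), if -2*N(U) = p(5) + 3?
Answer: -108/5 ≈ -21.600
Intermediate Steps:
N(U) = -6/5 (N(U) = -(-3/5 + 3)/2 = -(-3*⅕ + 3)/2 = -(-⅗ + 3)/2 = -½*12/5 = -6/5)
N(-6 - 1*(-1))*(101 - 83) = -6*(101 - 83)/5 = -6/5*18 = -108/5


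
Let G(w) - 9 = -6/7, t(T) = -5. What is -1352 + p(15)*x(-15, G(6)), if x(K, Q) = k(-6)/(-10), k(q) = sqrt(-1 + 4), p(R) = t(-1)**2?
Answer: -1352 - 5*sqrt(3)/2 ≈ -1356.3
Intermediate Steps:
G(w) = 57/7 (G(w) = 9 - 6/7 = 57/7)
p(R) = 25 (p(R) = (-5)**2 = 25)
k(q) = sqrt(3)
x(K, Q) = -sqrt(3)/10 (x(K, Q) = sqrt(3)/(-10) = sqrt(3)*(-1/10) = -sqrt(3)/10)
-1352 + p(15)*x(-15, G(6)) = -1352 + 25*(-sqrt(3)/10) = -1352 - 5*sqrt(3)/2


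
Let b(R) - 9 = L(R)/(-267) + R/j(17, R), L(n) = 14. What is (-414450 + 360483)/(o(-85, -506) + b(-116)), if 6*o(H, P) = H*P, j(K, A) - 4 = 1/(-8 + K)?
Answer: -59237777/7847290 ≈ -7.5488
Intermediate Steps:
j(K, A) = 4 + 1/(-8 + K)
o(H, P) = H*P/6 (o(H, P) = (H*P)/6 = H*P/6)
b(R) = 2389/267 + 9*R/37 (b(R) = 9 + (14/(-267) + R/(((-31 + 4*17)/(-8 + 17)))) = 9 + (14*(-1/267) + R/(((-31 + 68)/9))) = 9 + (-14/267 + R/(((⅑)*37))) = 9 + (-14/267 + R/(37/9)) = 9 + (-14/267 + R*(9/37)) = 9 + (-14/267 + 9*R/37) = 2389/267 + 9*R/37)
(-414450 + 360483)/(o(-85, -506) + b(-116)) = (-414450 + 360483)/((⅙)*(-85)*(-506) + (2389/267 + (9/37)*(-116))) = -53967/(21505/3 + (2389/267 - 1044/37)) = -53967/(21505/3 - 190355/9879) = -53967/23541870/3293 = -53967*3293/23541870 = -59237777/7847290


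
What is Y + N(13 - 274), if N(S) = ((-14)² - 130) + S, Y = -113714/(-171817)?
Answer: -33390601/171817 ≈ -194.34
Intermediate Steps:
Y = 113714/171817 (Y = -113714*(-1/171817) = 113714/171817 ≈ 0.66183)
N(S) = 66 + S (N(S) = (196 - 130) + S = 66 + S)
Y + N(13 - 274) = 113714/171817 + (66 + (13 - 274)) = 113714/171817 + (66 - 261) = 113714/171817 - 195 = -33390601/171817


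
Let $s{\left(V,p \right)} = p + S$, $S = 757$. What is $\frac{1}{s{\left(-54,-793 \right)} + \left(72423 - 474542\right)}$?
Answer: $- \frac{1}{402155} \approx -2.4866 \cdot 10^{-6}$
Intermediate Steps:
$s{\left(V,p \right)} = 757 + p$ ($s{\left(V,p \right)} = p + 757 = 757 + p$)
$\frac{1}{s{\left(-54,-793 \right)} + \left(72423 - 474542\right)} = \frac{1}{\left(757 - 793\right) + \left(72423 - 474542\right)} = \frac{1}{-36 - 402119} = \frac{1}{-402155} = - \frac{1}{402155}$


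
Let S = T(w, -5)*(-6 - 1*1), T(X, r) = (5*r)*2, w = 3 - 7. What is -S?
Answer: -350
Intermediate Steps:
w = -4
T(X, r) = 10*r
S = 350 (S = (10*(-5))*(-6 - 1*1) = -50*(-6 - 1) = -50*(-7) = 350)
-S = -1*350 = -350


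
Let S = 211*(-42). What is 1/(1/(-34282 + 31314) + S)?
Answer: -2968/26302417 ≈ -0.00011284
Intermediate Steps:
S = -8862
1/(1/(-34282 + 31314) + S) = 1/(1/(-34282 + 31314) - 8862) = 1/(1/(-2968) - 8862) = 1/(-1/2968 - 8862) = 1/(-26302417/2968) = -2968/26302417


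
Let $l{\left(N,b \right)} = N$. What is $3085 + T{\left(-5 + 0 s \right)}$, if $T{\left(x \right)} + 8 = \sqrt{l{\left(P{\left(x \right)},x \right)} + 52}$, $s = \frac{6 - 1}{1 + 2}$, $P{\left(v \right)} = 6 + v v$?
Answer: $3077 + \sqrt{83} \approx 3086.1$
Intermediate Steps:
$P{\left(v \right)} = 6 + v^{2}$
$s = \frac{5}{3} \approx 1.6667$
$T{\left(x \right)} = -8 + \sqrt{58 + x^{2}}$ ($T{\left(x \right)} = -8 + \sqrt{\left(6 + x^{2}\right) + 52} = -8 + \sqrt{58 + x^{2}}$)
$3085 + T{\left(-5 + 0 s \right)} = 3085 - \left(8 - \sqrt{58 + \left(-5 + 0 \cdot \frac{5}{3}\right)^{2}}\right) = 3085 - \left(8 - \sqrt{58 + \left(-5 + 0\right)^{2}}\right) = 3085 - \left(8 - \sqrt{58 + \left(-5\right)^{2}}\right) = 3085 - \left(8 - \sqrt{58 + 25}\right) = 3085 - \left(8 - \sqrt{83}\right) = 3077 + \sqrt{83}$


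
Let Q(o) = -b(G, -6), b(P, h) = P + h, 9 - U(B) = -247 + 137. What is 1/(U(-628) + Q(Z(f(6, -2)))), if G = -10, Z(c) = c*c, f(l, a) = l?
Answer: 1/135 ≈ 0.0074074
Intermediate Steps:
Z(c) = c²
U(B) = 119 (U(B) = 9 - (-247 + 137) = 9 - 1*(-110) = 9 + 110 = 119)
Q(o) = 16 (Q(o) = -(-10 - 6) = -1*(-16) = 16)
1/(U(-628) + Q(Z(f(6, -2)))) = 1/(119 + 16) = 1/135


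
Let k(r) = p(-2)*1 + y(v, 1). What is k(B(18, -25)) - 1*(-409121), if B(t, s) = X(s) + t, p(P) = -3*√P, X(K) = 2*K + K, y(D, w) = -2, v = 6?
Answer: 409119 - 3*I*√2 ≈ 4.0912e+5 - 4.2426*I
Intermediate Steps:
X(K) = 3*K
B(t, s) = t + 3*s (B(t, s) = 3*s + t = t + 3*s)
k(r) = -2 - 3*I*√2 (k(r) = -3*I*√2*1 - 2 = -3*I*√2 - 2 = -2 - 3*I*√2)
k(B(18, -25)) - 1*(-409121) = (-2 - 3*I*√2) - 1*(-409121) = (-2 - 3*I*√2) + 409121 = 409119 - 3*I*√2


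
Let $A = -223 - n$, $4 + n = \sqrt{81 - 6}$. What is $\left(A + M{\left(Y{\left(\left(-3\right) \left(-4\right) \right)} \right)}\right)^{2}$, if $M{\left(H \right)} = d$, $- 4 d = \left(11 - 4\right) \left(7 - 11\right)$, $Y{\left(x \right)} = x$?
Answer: $45019 + 2120 \sqrt{3} \approx 48691.0$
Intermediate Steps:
$d = 7$ ($d = - \frac{\left(11 - 4\right) \left(7 - 11\right)}{4} = - \frac{7 \left(-4\right)}{4} = \left(- \frac{1}{4}\right) \left(-28\right) = 7$)
$n = -4 + 5 \sqrt{3}$ ($n = -4 + \sqrt{81 - 6} = -4 + \sqrt{75} = -4 + 5 \sqrt{3} \approx 4.6603$)
$M{\left(H \right)} = 7$
$A = -219 - 5 \sqrt{3}$ ($A = -223 - \left(-4 + 5 \sqrt{3}\right) = -223 + \left(4 - 5 \sqrt{3}\right) = -219 - 5 \sqrt{3} \approx -227.66$)
$\left(A + M{\left(Y{\left(\left(-3\right) \left(-4\right) \right)} \right)}\right)^{2} = \left(\left(-219 - 5 \sqrt{3}\right) + 7\right)^{2} = \left(-212 - 5 \sqrt{3}\right)^{2}$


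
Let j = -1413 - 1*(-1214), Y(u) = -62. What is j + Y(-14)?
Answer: -261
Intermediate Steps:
j = -199 (j = -1413 + 1214 = -199)
j + Y(-14) = -199 - 62 = -261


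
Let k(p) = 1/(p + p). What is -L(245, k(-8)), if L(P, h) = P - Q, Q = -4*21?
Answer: -329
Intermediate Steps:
Q = -84
k(p) = 1/(2*p)
L(P, h) = 84 + P (L(P, h) = P - 1*(-84) = P + 84 = 84 + P)
-L(245, k(-8)) = -(84 + 245) = -1*329 = -329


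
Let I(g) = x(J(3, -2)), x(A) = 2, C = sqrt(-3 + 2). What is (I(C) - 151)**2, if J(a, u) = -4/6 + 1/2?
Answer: 22201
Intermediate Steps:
J(a, u) = -1/6 (J(a, u) = -4*1/6 + 1*(1/2) = -2/3 + 1/2 = -1/6)
C = I (C = sqrt(-1) = I ≈ 1.0*I)
I(g) = 2
(I(C) - 151)**2 = (2 - 151)**2 = (-149)**2 = 22201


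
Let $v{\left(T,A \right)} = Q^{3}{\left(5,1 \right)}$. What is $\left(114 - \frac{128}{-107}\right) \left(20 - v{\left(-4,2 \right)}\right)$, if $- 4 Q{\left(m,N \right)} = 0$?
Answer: $\frac{246520}{107} \approx 2303.9$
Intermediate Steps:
$Q{\left(m,N \right)} = 0$ ($Q{\left(m,N \right)} = \left(- \frac{1}{4}\right) 0 = 0$)
$v{\left(T,A \right)} = 0$ ($v{\left(T,A \right)} = 0^{3} = 0$)
$\left(114 - \frac{128}{-107}\right) \left(20 - v{\left(-4,2 \right)}\right) = \left(114 - \frac{128}{-107}\right) \left(20 - 0\right) = \left(114 - - \frac{128}{107}\right) \left(20 + 0\right) = \left(114 + \frac{128}{107}\right) 20 = \frac{12326}{107} \cdot 20 = \frac{246520}{107}$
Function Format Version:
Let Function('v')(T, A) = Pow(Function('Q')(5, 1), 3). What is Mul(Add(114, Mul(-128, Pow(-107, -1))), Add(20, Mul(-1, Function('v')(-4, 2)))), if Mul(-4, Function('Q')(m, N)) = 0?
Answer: Rational(246520, 107) ≈ 2303.9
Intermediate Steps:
Function('Q')(m, N) = 0 (Function('Q')(m, N) = Mul(Rational(-1, 4), 0) = 0)
Function('v')(T, A) = 0 (Function('v')(T, A) = Pow(0, 3) = 0)
Mul(Add(114, Mul(-128, Pow(-107, -1))), Add(20, Mul(-1, Function('v')(-4, 2)))) = Mul(Add(114, Mul(-128, Pow(-107, -1))), Add(20, Mul(-1, 0))) = Mul(Add(114, Mul(-128, Rational(-1, 107))), Add(20, 0)) = Mul(Add(114, Rational(128, 107)), 20) = Mul(Rational(12326, 107), 20) = Rational(246520, 107)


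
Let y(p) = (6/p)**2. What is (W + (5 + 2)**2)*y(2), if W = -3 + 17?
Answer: 567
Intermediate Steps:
y(p) = 36/p**2
W = 14
(W + (5 + 2)**2)*y(2) = (14 + (5 + 2)**2)*(36/2**2) = (14 + 7**2)*(36*(1/4)) = (14 + 49)*9 = 63*9 = 567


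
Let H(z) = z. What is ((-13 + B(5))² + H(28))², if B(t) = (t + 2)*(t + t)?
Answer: 10738729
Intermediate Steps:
B(t) = 2*t*(2 + t) (B(t) = (2 + t)*(2*t) = 2*t*(2 + t))
((-13 + B(5))² + H(28))² = ((-13 + 2*5*(2 + 5))² + 28)² = ((-13 + 2*5*7)² + 28)² = ((-13 + 70)² + 28)² = (57² + 28)² = (3249 + 28)² = 3277² = 10738729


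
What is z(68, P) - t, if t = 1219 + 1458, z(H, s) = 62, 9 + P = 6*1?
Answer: -2615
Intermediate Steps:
P = -3 (P = -9 + 6*1 = -9 + 6 = -3)
t = 2677
z(68, P) - t = 62 - 1*2677 = 62 - 2677 = -2615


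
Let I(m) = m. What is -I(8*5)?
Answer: -40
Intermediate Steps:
-I(8*5) = -8*5 = -1*40 = -40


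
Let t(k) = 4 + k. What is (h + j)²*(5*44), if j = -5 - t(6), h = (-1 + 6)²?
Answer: 22000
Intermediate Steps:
h = 25 (h = 5² = 25)
j = -15 (j = -5 - (4 + 6) = -5 - 1*10 = -5 - 10 = -15)
(h + j)²*(5*44) = (25 - 15)²*(5*44) = 10²*220 = 100*220 = 22000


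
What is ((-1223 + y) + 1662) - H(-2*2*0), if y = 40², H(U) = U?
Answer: 2039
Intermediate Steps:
y = 1600
((-1223 + y) + 1662) - H(-2*2*0) = ((-1223 + 1600) + 1662) - (-2*2)*0 = (377 + 1662) - (-4)*0 = 2039 - 1*0 = 2039 + 0 = 2039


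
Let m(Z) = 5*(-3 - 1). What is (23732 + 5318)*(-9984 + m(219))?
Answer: -290616200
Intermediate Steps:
m(Z) = -20 (m(Z) = 5*(-4) = -20)
(23732 + 5318)*(-9984 + m(219)) = (23732 + 5318)*(-9984 - 20) = 29050*(-10004) = -290616200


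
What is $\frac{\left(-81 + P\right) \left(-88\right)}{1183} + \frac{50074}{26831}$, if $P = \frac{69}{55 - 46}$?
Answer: $\frac{99594398}{13603317} \approx 7.3213$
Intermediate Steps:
$P = \frac{23}{3}$ ($P = \frac{69}{9} = 69 \cdot \frac{1}{9} = \frac{23}{3} \approx 7.6667$)
$\frac{\left(-81 + P\right) \left(-88\right)}{1183} + \frac{50074}{26831} = \frac{\left(-81 + \frac{23}{3}\right) \left(-88\right)}{1183} + \frac{50074}{26831} = \left(- \frac{220}{3}\right) \left(-88\right) \frac{1}{1183} + 50074 \cdot \frac{1}{26831} = \frac{19360}{3} \cdot \frac{1}{1183} + \frac{50074}{26831} = \frac{19360}{3549} + \frac{50074}{26831} = \frac{99594398}{13603317}$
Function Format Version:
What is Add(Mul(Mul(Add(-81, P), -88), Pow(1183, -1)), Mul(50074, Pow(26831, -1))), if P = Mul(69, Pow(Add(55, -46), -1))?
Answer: Rational(99594398, 13603317) ≈ 7.3213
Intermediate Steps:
P = Rational(23, 3) (P = Mul(69, Pow(9, -1)) = Mul(69, Rational(1, 9)) = Rational(23, 3) ≈ 7.6667)
Add(Mul(Mul(Add(-81, P), -88), Pow(1183, -1)), Mul(50074, Pow(26831, -1))) = Add(Mul(Mul(Add(-81, Rational(23, 3)), -88), Pow(1183, -1)), Mul(50074, Pow(26831, -1))) = Add(Mul(Mul(Rational(-220, 3), -88), Rational(1, 1183)), Mul(50074, Rational(1, 26831))) = Add(Mul(Rational(19360, 3), Rational(1, 1183)), Rational(50074, 26831)) = Add(Rational(19360, 3549), Rational(50074, 26831)) = Rational(99594398, 13603317)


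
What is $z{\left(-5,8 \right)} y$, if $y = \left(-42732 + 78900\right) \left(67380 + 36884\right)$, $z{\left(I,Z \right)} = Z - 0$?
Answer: $30168162816$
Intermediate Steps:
$z{\left(I,Z \right)} = Z$ ($z{\left(I,Z \right)} = Z + 0 = Z$)
$y = 3771020352$ ($y = 36168 \cdot 104264 = 3771020352$)
$z{\left(-5,8 \right)} y = 8 \cdot 3771020352 = 30168162816$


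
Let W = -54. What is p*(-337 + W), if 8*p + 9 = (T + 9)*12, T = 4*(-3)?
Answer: 17595/8 ≈ 2199.4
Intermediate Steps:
T = -12
p = -45/8 (p = -9/8 + ((-12 + 9)*12)/8 = -9/8 + (-3*12)/8 = -9/8 + (⅛)*(-36) = -9/8 - 9/2 = -45/8 ≈ -5.6250)
p*(-337 + W) = -45*(-337 - 54)/8 = -45/8*(-391) = 17595/8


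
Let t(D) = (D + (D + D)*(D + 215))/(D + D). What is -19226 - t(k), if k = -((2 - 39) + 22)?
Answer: -38913/2 ≈ -19457.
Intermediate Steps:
k = 15 (k = -(-37 + 22) = -1*(-15) = 15)
t(D) = (D + 2*D*(215 + D))/(2*D) (t(D) = (D + (2*D)*(215 + D))/((2*D)) = (D + 2*D*(215 + D))*(1/(2*D)) = (D + 2*D*(215 + D))/(2*D))
-19226 - t(k) = -19226 - (431/2 + 15) = -19226 - 1*461/2 = -19226 - 461/2 = -38913/2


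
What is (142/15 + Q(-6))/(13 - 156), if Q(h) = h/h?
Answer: -157/2145 ≈ -0.073193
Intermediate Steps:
Q(h) = 1
(142/15 + Q(-6))/(13 - 156) = (142/15 + 1)/(13 - 156) = (142*(1/15) + 1)/(-143) = (142/15 + 1)*(-1/143) = (157/15)*(-1/143) = -157/2145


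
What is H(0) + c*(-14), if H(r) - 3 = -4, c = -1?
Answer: 13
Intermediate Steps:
H(r) = -1 (H(r) = 3 - 4 = -1)
H(0) + c*(-14) = -1 - 1*(-14) = -1 + 14 = 13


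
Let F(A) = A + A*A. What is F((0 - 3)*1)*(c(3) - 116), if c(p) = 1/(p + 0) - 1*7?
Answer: -736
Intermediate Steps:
c(p) = -7 + 1/p (c(p) = 1/p - 7 = -7 + 1/p)
F(A) = A + A²
F((0 - 3)*1)*(c(3) - 116) = (((0 - 3)*1)*(1 + (0 - 3)*1))*((-7 + 1/3) - 116) = ((-3*1)*(1 - 3*1))*((-7 + ⅓) - 116) = (-3*(1 - 3))*(-20/3 - 116) = -3*(-2)*(-368/3) = 6*(-368/3) = -736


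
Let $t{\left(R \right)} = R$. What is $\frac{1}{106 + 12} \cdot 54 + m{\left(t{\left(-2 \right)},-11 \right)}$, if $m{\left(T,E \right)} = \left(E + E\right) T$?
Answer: $\frac{2623}{59} \approx 44.458$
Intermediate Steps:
$m{\left(T,E \right)} = 2 E T$
$\frac{1}{106 + 12} \cdot 54 + m{\left(t{\left(-2 \right)},-11 \right)} = \frac{1}{106 + 12} \cdot 54 + 2 \left(-11\right) \left(-2\right) = \frac{1}{118} \cdot 54 + 44 = \frac{27}{59} + 44 = \frac{2623}{59}$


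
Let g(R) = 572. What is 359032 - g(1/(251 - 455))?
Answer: 358460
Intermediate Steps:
359032 - g(1/(251 - 455)) = 359032 - 1*572 = 359032 - 572 = 358460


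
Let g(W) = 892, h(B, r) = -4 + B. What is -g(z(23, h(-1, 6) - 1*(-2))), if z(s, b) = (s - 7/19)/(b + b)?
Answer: -892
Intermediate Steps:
z(s, b) = (-7/19 + s)/(2*b) (z(s, b) = (s - 7*1/19)/((2*b)) = (s - 7/19)*(1/(2*b)) = (-7/19 + s)*(1/(2*b)) = (-7/19 + s)/(2*b))
-g(z(23, h(-1, 6) - 1*(-2))) = -1*892 = -892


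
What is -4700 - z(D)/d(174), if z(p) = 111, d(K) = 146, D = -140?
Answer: -686311/146 ≈ -4700.8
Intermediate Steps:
-4700 - z(D)/d(174) = -4700 - 111/146 = -686311/146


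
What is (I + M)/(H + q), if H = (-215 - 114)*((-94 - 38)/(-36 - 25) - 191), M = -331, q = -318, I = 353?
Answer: 1342/3770353 ≈ 0.00035593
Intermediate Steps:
H = 3789751/61 (H = -329*(-132/(-61) - 191) = -329*(-132*(-1/61) - 191) = -329*(132/61 - 191) = -329*(-11519/61) = 3789751/61 ≈ 62127.)
(I + M)/(H + q) = (353 - 331)/(3789751/61 - 318) = 22/(3770353/61) = 22*(61/3770353) = 1342/3770353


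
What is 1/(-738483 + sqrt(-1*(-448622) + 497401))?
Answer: -246161/181785398422 - sqrt(946023)/545356195266 ≈ -1.3559e-6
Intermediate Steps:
1/(-738483 + sqrt(-1*(-448622) + 497401)) = 1/(-738483 + sqrt(448622 + 497401)) = 1/(-738483 + sqrt(946023))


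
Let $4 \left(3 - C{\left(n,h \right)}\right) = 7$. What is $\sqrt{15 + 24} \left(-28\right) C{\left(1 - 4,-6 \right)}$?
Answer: $- 35 \sqrt{39} \approx -218.57$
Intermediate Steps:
$C{\left(n,h \right)} = \frac{5}{4}$ ($C{\left(n,h \right)} = 3 - \frac{7}{4} = \frac{5}{4}$)
$\sqrt{15 + 24} \left(-28\right) C{\left(1 - 4,-6 \right)} = \sqrt{15 + 24} \left(-28\right) \frac{5}{4} = \sqrt{39} \left(-28\right) \frac{5}{4} = - 28 \sqrt{39} \cdot \frac{5}{4} = - 35 \sqrt{39}$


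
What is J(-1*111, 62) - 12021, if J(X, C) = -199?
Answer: -12220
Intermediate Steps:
J(-1*111, 62) - 12021 = -199 - 12021 = -12220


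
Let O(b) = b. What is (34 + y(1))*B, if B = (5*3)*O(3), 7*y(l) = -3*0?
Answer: 1530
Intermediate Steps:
y(l) = 0 (y(l) = (-3*0)/7 = (1/7)*0 = 0)
B = 45 (B = (5*3)*3 = 15*3 = 45)
(34 + y(1))*B = (34 + 0)*45 = 34*45 = 1530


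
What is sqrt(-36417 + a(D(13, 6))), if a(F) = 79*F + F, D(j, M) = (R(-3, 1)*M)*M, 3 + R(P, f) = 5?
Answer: I*sqrt(30657) ≈ 175.09*I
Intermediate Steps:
R(P, f) = 2 (R(P, f) = -3 + 5 = 2)
D(j, M) = 2*M**2 (D(j, M) = (2*M)*M = 2*M**2)
a(F) = 80*F
sqrt(-36417 + a(D(13, 6))) = sqrt(-36417 + 80*(2*6**2)) = sqrt(-36417 + 80*(2*36)) = sqrt(-36417 + 80*72) = sqrt(-36417 + 5760) = sqrt(-30657) = I*sqrt(30657)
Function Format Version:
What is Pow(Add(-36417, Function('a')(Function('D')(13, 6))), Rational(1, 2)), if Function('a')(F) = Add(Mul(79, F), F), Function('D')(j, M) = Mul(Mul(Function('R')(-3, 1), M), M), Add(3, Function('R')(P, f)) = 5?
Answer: Mul(I, Pow(30657, Rational(1, 2))) ≈ Mul(175.09, I)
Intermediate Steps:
Function('R')(P, f) = 2 (Function('R')(P, f) = Add(-3, 5) = 2)
Function('D')(j, M) = Mul(2, Pow(M, 2)) (Function('D')(j, M) = Mul(Mul(2, M), M) = Mul(2, Pow(M, 2)))
Function('a')(F) = Mul(80, F)
Pow(Add(-36417, Function('a')(Function('D')(13, 6))), Rational(1, 2)) = Pow(Add(-36417, Mul(80, Mul(2, Pow(6, 2)))), Rational(1, 2)) = Pow(Add(-36417, Mul(80, Mul(2, 36))), Rational(1, 2)) = Pow(Add(-36417, Mul(80, 72)), Rational(1, 2)) = Pow(Add(-36417, 5760), Rational(1, 2)) = Pow(-30657, Rational(1, 2)) = Mul(I, Pow(30657, Rational(1, 2)))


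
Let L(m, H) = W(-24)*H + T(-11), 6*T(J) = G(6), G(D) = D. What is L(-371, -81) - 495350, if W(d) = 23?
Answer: -497212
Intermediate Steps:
T(J) = 1 (T(J) = (⅙)*6 = 1)
L(m, H) = 1 + 23*H (L(m, H) = 23*H + 1 = 1 + 23*H)
L(-371, -81) - 495350 = (1 + 23*(-81)) - 495350 = (1 - 1863) - 495350 = -1862 - 495350 = -497212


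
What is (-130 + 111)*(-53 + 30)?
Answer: 437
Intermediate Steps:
(-130 + 111)*(-53 + 30) = -19*(-23) = 437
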